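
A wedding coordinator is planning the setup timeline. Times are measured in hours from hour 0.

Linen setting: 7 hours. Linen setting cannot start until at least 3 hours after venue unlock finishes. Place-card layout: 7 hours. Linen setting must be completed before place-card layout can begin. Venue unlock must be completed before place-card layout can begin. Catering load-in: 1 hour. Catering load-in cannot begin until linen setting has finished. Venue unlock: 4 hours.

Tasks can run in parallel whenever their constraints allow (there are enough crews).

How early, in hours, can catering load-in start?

Venue unlock can start immediately at hour 0; it finishes at hour 4.
Linen setting waits on venue unlock (finishes hour 4, plus 3-hour gap → hour 7), so it starts at hour 7 and finishes at 7 + 7 = hour 14.
Catering load-in waits on linen setting (finishes hour 14), so the earliest it can start is hour 14.

14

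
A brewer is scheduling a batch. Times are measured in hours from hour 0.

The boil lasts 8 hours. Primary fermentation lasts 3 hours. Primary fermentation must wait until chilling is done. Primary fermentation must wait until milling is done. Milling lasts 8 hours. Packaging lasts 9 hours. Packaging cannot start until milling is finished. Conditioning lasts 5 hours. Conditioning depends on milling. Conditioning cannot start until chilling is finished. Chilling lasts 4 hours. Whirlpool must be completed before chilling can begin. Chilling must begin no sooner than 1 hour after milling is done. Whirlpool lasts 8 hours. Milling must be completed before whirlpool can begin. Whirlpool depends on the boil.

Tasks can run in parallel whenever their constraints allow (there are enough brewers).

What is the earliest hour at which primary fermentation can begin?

20

The boil has no prerequisites, so it starts at hour 0 and finishes at hour 8.
Milling can start immediately at hour 0; it finishes at hour 8.
For whirlpool: milling (finishes hour 8); the boil (finishes hour 8). Taking the maximum gives a start of hour 8, and it finishes at 8 + 8 = hour 16.
Chilling cannot start until whirlpool (finishes hour 16); milling (finishes hour 8, plus 1-hour gap → hour 9). The controlling bound is hour 16, so chilling finishes at 16 + 4 = hour 20.
Primary fermentation waits on chilling (finishes hour 20); milling (finishes hour 8). The latest of these is hour 20, which is the earliest primary fermentation can start.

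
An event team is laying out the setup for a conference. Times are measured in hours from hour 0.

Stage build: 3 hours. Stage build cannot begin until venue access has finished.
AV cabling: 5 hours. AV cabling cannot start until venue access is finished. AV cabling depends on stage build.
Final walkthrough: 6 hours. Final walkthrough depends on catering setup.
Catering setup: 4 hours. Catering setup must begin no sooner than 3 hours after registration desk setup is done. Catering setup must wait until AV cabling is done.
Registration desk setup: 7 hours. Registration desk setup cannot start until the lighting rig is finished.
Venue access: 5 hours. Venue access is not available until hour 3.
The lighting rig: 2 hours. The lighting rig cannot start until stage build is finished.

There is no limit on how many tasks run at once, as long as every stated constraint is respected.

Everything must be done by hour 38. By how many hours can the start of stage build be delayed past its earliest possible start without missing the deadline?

5

Venue access cannot begin until its own release at hour 3. It runs from hour 3 to 3 + 5 = hour 8.
Stage build waits on venue access (finishes hour 8), so it starts at hour 8 and finishes at 8 + 3 = hour 11.

Working backward from the deadline:
Final walkthrough has no dependents, so it just needs to finish by hour 38. Starting by 38 − 6 = hour 32 achieves that.
Catering setup feeds into final walkthrough (must start by hour 32); so catering setup must finish by hour 32 and therefore start by hour 28.
Registration desk setup must finish before catering setup (must start by hour 28, minus 3-hour gap → hour 25). With a 7-hour duration, registration desk setup must start by 25 − 7 = hour 18.
The lighting rig has to be done before registration desk setup (must start by hour 18). That means finishing by hour 18, i.e. starting by 18 − 2 = hour 16.
AV cabling has to be done before catering setup (must start by hour 28). That means finishing by hour 28, i.e. starting by 28 − 5 = hour 23.
Stage build feeds the lighting rig (must start by hour 16); AV cabling (must start by hour 23). Taking the minimum, stage build must finish by hour 16 and start by 16 − 3 = hour 13.
So stage build can start as early as hour 8 and as late as hour 13, giving 13 − 8 = 5 hours of slack.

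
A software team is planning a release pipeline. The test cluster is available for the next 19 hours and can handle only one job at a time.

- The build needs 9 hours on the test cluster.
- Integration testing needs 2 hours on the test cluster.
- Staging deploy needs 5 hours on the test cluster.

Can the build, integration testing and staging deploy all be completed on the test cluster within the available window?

Running back to back, the jobs need 9 + 2 + 5 = 16 hours on the test cluster.
Since 16 ≤ 19, they fit within the window.

Yes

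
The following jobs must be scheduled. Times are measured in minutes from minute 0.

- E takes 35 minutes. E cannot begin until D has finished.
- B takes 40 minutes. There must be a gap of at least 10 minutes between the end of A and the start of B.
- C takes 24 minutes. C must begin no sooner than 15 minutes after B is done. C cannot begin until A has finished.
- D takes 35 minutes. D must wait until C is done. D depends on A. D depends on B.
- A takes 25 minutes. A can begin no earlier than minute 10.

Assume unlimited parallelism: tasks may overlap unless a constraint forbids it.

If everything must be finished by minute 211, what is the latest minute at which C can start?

Nothing follows E; the deadline of minute 211 is its only limit. It must start by 211 − 35 = minute 176.
Since E (must start by minute 176) depends on it, D must finish by minute 176. Backing off its 35-minute duration gives a latest start of minute 141.
C has to be done before D (must start by minute 141). That means finishing by minute 141, i.e. starting by 141 − 24 = minute 117.

117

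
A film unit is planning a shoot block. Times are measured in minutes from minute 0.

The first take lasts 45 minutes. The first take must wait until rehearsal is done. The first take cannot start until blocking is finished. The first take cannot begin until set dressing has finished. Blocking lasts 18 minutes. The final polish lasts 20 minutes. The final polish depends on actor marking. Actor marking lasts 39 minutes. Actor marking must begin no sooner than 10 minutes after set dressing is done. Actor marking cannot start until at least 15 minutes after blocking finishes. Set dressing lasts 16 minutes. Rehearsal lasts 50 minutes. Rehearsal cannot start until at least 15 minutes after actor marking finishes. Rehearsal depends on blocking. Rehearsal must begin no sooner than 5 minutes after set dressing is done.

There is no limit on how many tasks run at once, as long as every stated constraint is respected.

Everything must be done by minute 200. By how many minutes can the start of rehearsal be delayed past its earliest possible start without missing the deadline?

Nothing blocks blocking, so it runs from minute 0 to minute 18.
Set dressing has no prerequisites, so it starts at minute 0 and finishes at minute 16.
For actor marking: set dressing (finishes minute 16, plus 10-minute gap → minute 26); blocking (finishes minute 18, plus 15-minute gap → minute 33). Taking the maximum gives a start of minute 33, and it finishes at 33 + 39 = minute 72.
Rehearsal cannot start until actor marking (finishes minute 72, plus 15-minute gap → minute 87); blocking (finishes minute 18); set dressing (finishes minute 16, plus 5-minute gap → minute 21). The controlling bound is minute 87, so rehearsal finishes at 87 + 50 = minute 137.

Working backward from the deadline:
The first take has no dependents, so it just needs to finish by minute 200. Starting by 200 − 45 = minute 155 achieves that.
Rehearsal has to be done before the first take (must start by minute 155). That means finishing by minute 155, i.e. starting by 155 − 50 = minute 105.
So rehearsal can start as early as minute 87 and as late as minute 105, giving 105 − 87 = 18 minutes of slack.

18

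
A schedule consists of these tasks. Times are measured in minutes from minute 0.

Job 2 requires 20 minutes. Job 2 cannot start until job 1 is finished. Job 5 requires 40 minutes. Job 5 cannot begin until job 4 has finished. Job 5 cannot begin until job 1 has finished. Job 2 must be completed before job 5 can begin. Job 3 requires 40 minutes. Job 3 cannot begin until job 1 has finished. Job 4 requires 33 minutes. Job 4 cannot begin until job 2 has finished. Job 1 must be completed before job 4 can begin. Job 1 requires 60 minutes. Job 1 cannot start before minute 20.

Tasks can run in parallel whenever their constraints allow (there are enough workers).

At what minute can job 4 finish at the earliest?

133

Job 1 cannot begin until its own release at minute 20. It runs from minute 20 to 20 + 60 = minute 80.
Job 2 waits on job 1 (finishes minute 80), so it starts at minute 80 and finishes at 80 + 20 = minute 100.
Job 4 has to wait for job 2 (finishes minute 100); job 1 (finishes minute 80). The latest of these is minute 100, so job 4 runs minute 100 to 100 + 33 = minute 133.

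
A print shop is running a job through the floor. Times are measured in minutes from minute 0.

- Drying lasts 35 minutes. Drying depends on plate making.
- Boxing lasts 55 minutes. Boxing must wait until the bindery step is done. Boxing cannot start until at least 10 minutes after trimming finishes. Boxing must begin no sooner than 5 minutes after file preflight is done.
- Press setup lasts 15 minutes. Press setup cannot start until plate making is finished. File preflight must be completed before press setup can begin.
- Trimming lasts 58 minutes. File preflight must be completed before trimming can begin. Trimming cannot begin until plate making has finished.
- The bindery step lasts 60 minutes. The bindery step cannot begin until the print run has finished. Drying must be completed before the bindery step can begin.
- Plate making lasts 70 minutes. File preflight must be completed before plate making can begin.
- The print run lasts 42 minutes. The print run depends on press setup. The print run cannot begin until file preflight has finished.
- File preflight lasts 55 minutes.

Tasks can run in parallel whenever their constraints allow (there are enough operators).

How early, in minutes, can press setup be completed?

File preflight has no prerequisites, so it starts at minute 0 and finishes at minute 55.
Plate making cannot begin until file preflight (finishes minute 55). It runs from minute 55 to 55 + 70 = minute 125.
Press setup has to wait for plate making (finishes minute 125); file preflight (finishes minute 55). The latest of these is minute 125, so press setup runs minute 125 to 125 + 15 = minute 140.

140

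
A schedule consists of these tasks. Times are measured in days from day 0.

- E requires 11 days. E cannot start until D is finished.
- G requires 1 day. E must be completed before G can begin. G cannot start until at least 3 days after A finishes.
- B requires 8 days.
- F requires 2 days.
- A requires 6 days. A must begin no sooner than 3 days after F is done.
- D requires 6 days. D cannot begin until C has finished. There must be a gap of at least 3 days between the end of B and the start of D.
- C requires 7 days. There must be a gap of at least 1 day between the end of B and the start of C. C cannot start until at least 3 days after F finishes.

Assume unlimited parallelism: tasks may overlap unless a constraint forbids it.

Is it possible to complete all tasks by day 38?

Yes

F can start immediately at day 0; it finishes at day 2.
A waits on F (finishes day 2, plus 3-day gap → day 5), so it starts at day 5 and finishes at 5 + 6 = day 11.
Nothing blocks B, so it runs from day 0 to day 8.
C has to wait for B (finishes day 8, plus 1-day gap → day 9); F (finishes day 2, plus 3-day gap → day 5). The latest of these is day 9, so C runs day 9 to 9 + 7 = day 16.
D needs all of C (finishes day 16); B (finishes day 8, plus 3-day gap → day 11). That puts its earliest start at day 16; it finishes at 16 + 6 = day 22.
After D (finishes day 22), E can start at day 22 and finishes at day 33.
G needs all of E (finishes day 33); A (finishes day 11, plus 3-day gap → day 14). That puts its earliest start at day 33; it finishes at 33 + 1 = day 34.
Every task is finished by day 34, which is no later than the deadline of 38, so the schedule is feasible.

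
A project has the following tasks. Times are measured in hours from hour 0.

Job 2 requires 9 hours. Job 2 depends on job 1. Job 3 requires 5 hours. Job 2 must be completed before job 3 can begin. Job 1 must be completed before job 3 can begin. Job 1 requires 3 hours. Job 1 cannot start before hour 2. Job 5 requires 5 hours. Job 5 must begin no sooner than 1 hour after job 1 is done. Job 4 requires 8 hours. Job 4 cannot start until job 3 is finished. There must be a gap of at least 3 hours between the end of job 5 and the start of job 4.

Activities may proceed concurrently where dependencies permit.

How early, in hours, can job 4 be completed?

27

Job 1 cannot begin until its own release at hour 2. It runs from hour 2 to 2 + 3 = hour 5.
Job 5 cannot begin until job 1 (finishes hour 5, plus 1-hour gap → hour 6). It runs from hour 6 to 6 + 5 = hour 11.
Job 2 waits on job 1 (finishes hour 5), so it starts at hour 5 and finishes at 5 + 9 = hour 14.
Job 3 needs all of job 2 (finishes hour 14); job 1 (finishes hour 5). That puts its earliest start at hour 14; it finishes at 14 + 5 = hour 19.
For job 4: job 3 (finishes hour 19); job 5 (finishes hour 11, plus 3-hour gap → hour 14). Taking the maximum gives a start of hour 19, and it finishes at 19 + 8 = hour 27.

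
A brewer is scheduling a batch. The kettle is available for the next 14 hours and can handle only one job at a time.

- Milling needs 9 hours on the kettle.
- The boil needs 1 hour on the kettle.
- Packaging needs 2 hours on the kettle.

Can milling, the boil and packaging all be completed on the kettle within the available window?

Running back to back, the jobs need 9 + 1 + 2 = 12 hours on the kettle.
Since 12 ≤ 14, they fit within the window.

Yes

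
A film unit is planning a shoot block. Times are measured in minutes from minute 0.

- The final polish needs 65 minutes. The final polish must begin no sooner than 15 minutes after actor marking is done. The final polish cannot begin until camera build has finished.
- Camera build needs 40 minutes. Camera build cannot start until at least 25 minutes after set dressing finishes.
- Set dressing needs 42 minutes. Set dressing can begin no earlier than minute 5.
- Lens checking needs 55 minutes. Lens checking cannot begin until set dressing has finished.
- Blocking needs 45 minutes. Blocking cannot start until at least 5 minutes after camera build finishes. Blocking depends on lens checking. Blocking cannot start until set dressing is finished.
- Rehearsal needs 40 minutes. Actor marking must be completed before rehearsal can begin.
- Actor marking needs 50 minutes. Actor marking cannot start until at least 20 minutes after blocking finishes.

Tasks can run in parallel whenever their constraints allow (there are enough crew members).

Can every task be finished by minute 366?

Yes

After its own release at minute 5, set dressing can start at minute 5 and finishes at minute 47.
Lens checking cannot begin until set dressing (finishes minute 47). It runs from minute 47 to 47 + 55 = minute 102.
After set dressing (finishes minute 47, plus 25-minute gap → minute 72), camera build can start at minute 72 and finishes at minute 112.
For blocking: camera build (finishes minute 112, plus 5-minute gap → minute 117); lens checking (finishes minute 102); set dressing (finishes minute 47). Taking the maximum gives a start of minute 117, and it finishes at 117 + 45 = minute 162.
Actor marking cannot begin until blocking (finishes minute 162, plus 20-minute gap → minute 182). It runs from minute 182 to 182 + 50 = minute 232.
The final polish needs all of actor marking (finishes minute 232, plus 15-minute gap → minute 247); camera build (finishes minute 112). That puts its earliest start at minute 247; it finishes at 247 + 65 = minute 312.
Rehearsal waits on actor marking (finishes minute 232), so it starts at minute 232 and finishes at 232 + 40 = minute 272.
Every task is finished by minute 312, which is no later than the deadline of 366, so the schedule is feasible.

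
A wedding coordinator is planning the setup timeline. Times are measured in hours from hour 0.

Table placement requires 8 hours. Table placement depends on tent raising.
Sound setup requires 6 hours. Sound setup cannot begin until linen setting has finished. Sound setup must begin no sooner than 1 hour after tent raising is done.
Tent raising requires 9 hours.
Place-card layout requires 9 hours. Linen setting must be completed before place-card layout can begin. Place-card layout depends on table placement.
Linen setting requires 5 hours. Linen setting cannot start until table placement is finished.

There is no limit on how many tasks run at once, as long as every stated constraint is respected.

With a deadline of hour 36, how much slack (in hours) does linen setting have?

Tent raising has no prerequisites, so it starts at hour 0 and finishes at hour 9.
Table placement waits on tent raising (finishes hour 9), so it starts at hour 9 and finishes at 9 + 8 = hour 17.
Linen setting cannot begin until table placement (finishes hour 17). It runs from hour 17 to 17 + 5 = hour 22.

Working backward from the deadline:
Sound setup must finish by hour 36; it takes 6 hours, so it must start by 36 − 6 = hour 30.
To finish by hour 36, place-card layout (duration 9) must start no later than hour 27.
Linen setting feeds sound setup (must start by hour 30); place-card layout (must start by hour 27). Taking the minimum, linen setting must finish by hour 27 and start by 27 − 5 = hour 22.
So linen setting can start as early as hour 17 and as late as hour 22, giving 22 − 17 = 5 hours of slack.

5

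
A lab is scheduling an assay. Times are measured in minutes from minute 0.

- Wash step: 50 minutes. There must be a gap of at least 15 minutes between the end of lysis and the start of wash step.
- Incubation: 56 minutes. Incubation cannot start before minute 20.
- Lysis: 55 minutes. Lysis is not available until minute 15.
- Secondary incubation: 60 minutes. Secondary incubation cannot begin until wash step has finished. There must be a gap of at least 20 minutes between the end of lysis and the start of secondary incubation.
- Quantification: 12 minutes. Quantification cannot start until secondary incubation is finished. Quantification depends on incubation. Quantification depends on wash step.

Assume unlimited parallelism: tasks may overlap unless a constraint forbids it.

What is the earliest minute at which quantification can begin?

Incubation waits on its own release at minute 20, so it starts at minute 20 and finishes at 20 + 56 = minute 76.
After its own release at minute 15, lysis can start at minute 15 and finishes at minute 70.
Wash step cannot begin until lysis (finishes minute 70, plus 15-minute gap → minute 85). It runs from minute 85 to 85 + 50 = minute 135.
Secondary incubation needs all of wash step (finishes minute 135); lysis (finishes minute 70, plus 20-minute gap → minute 90). That puts its earliest start at minute 135; it finishes at 135 + 60 = minute 195.
Quantification waits on secondary incubation (finishes minute 195); incubation (finishes minute 76); wash step (finishes minute 135). The latest of these is minute 195, which is the earliest quantification can start.

195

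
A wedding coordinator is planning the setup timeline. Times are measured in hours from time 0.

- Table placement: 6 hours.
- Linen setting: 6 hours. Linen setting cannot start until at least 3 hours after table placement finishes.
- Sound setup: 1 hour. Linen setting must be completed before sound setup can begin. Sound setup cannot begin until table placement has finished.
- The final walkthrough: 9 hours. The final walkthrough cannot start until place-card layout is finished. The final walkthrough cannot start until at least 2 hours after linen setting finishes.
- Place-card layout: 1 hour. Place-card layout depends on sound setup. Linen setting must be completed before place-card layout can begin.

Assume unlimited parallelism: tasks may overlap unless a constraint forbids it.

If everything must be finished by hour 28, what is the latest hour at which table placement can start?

2

The final walkthrough must finish by hour 28; it takes 9 hours, so it must start by 28 − 9 = hour 19.
Place-card layout has to be done before the final walkthrough (must start by hour 19). That means finishing by hour 19, i.e. starting by 19 − 1 = hour 18.
Since place-card layout (must start by hour 18) depends on it, sound setup must finish by hour 18. Backing off its 1-hour duration gives a latest start of hour 17.
For linen setting: sound setup (must start by hour 17); place-card layout (must start by hour 18); the final walkthrough (must start by hour 19, minus 2-hour gap → hour 17). The most restrictive is hour 17; with a 6-hour duration, linen setting must start by hour 11.
For table placement: linen setting (must start by hour 11, minus 3-hour gap → hour 8); sound setup (must start by hour 17). The most restrictive is hour 8; with a 6-hour duration, table placement must start by hour 2.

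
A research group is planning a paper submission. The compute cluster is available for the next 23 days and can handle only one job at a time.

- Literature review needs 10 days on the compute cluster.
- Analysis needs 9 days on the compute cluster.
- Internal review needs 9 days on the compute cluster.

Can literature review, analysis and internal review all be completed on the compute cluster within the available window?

No

Running back to back, the jobs need 10 + 9 + 9 = 28 days on the compute cluster.
Since 28 > 23, they cannot all fit.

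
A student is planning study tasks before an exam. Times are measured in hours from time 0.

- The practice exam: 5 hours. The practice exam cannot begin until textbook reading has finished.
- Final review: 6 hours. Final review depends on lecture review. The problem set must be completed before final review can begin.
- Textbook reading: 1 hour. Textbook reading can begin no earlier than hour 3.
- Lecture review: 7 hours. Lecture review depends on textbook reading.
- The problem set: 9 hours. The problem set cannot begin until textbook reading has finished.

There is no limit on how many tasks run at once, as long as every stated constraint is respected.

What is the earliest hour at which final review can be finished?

Textbook reading cannot begin until its own release at hour 3. It runs from hour 3 to 3 + 1 = hour 4.
The problem set waits on textbook reading (finishes hour 4), so it starts at hour 4 and finishes at 4 + 9 = hour 13.
Lecture review cannot begin until textbook reading (finishes hour 4). It runs from hour 4 to 4 + 7 = hour 11.
Final review needs all of lecture review (finishes hour 11); the problem set (finishes hour 13). That puts its earliest start at hour 13; it finishes at 13 + 6 = hour 19.

19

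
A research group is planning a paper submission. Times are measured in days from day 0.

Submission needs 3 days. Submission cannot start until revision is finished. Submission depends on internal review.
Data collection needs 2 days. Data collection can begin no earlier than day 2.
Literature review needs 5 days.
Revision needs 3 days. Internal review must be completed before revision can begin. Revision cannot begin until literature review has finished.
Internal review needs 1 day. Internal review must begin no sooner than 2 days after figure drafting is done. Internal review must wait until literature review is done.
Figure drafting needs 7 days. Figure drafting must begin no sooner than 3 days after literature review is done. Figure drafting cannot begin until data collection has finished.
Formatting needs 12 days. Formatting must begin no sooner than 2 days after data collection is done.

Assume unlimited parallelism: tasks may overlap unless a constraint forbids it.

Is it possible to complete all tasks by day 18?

No

Data collection cannot begin until its own release at day 2. It runs from day 2 to 2 + 2 = day 4.
Formatting waits on data collection (finishes day 4, plus 2-day gap → day 6), so it starts at day 6 and finishes at 6 + 12 = day 18.
Literature review has no prerequisites, so it starts at day 0 and finishes at day 5.
Figure drafting needs all of literature review (finishes day 5, plus 3-day gap → day 8); data collection (finishes day 4). That puts its earliest start at day 8; it finishes at 8 + 7 = day 15.
Internal review has to wait for figure drafting (finishes day 15, plus 2-day gap → day 17); literature review (finishes day 5). The latest of these is day 17, so internal review runs day 17 to 17 + 1 = day 18.
Revision cannot start until internal review (finishes day 18); literature review (finishes day 5). The controlling bound is day 18, so revision finishes at 18 + 3 = day 21.
Submission cannot start until revision (finishes day 21); internal review (finishes day 18). The controlling bound is day 21, so submission finishes at 21 + 3 = day 24.
The earliest everything can be done is day 24, which is after the deadline of 18, so it is not possible.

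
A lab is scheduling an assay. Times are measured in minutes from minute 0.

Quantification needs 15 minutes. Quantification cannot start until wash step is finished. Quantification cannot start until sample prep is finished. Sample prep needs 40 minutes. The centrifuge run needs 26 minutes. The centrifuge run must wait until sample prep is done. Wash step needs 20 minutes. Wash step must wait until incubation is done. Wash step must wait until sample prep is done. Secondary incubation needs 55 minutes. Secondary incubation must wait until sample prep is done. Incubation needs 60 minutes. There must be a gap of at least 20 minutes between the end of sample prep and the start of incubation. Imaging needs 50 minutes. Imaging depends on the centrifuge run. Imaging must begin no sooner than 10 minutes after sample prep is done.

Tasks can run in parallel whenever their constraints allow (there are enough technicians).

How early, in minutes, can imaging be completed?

Sample prep has no prerequisites, so it starts at minute 0 and finishes at minute 40.
The centrifuge run waits on sample prep (finishes minute 40), so it starts at minute 40 and finishes at 40 + 26 = minute 66.
For imaging: the centrifuge run (finishes minute 66); sample prep (finishes minute 40, plus 10-minute gap → minute 50). Taking the maximum gives a start of minute 66, and it finishes at 66 + 50 = minute 116.

116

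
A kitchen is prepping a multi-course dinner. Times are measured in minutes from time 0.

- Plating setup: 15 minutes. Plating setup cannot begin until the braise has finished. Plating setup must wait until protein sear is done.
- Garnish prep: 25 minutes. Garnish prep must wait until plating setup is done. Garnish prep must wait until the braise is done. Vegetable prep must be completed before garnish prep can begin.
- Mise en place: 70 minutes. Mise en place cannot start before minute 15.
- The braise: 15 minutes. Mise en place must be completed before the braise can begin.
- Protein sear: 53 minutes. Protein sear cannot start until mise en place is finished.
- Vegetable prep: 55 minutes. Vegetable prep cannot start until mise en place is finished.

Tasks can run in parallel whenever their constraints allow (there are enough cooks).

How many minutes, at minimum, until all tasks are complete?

After its own release at minute 15, mise en place can start at minute 15 and finishes at minute 85.
Vegetable prep waits on mise en place (finishes minute 85), so it starts at minute 85 and finishes at 85 + 55 = minute 140.
Protein sear cannot begin until mise en place (finishes minute 85). It runs from minute 85 to 85 + 53 = minute 138.
The braise waits on mise en place (finishes minute 85), so it starts at minute 85 and finishes at 85 + 15 = minute 100.
Plating setup needs all of the braise (finishes minute 100); protein sear (finishes minute 138). That puts its earliest start at minute 138; it finishes at 138 + 15 = minute 153.
For garnish prep: plating setup (finishes minute 153); the braise (finishes minute 100); vegetable prep (finishes minute 140). Taking the maximum gives a start of minute 153, and it finishes at 153 + 25 = minute 178.
All tasks are finished once the last one completes. Finish times: Mise en place at 85, The braise at 100, Protein sear at 138, Vegetable prep at 140, Plating setup at 153, Garnish prep at 178. The latest is minute 178.

178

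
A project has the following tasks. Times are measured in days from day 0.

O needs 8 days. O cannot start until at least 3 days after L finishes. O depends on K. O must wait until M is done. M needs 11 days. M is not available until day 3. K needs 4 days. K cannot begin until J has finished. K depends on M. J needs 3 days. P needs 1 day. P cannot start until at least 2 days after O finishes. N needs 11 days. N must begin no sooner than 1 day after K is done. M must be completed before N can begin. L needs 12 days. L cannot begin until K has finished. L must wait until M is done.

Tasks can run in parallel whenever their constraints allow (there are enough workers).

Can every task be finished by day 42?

No

After its own release at day 3, M can start at day 3 and finishes at day 14.
J can start immediately at day 0; it finishes at day 3.
K needs all of J (finishes day 3); M (finishes day 14). That puts its earliest start at day 14; it finishes at 14 + 4 = day 18.
N needs all of K (finishes day 18, plus 1-day gap → day 19); M (finishes day 14). That puts its earliest start at day 19; it finishes at 19 + 11 = day 30.
For L: K (finishes day 18); M (finishes day 14). Taking the maximum gives a start of day 18, and it finishes at 18 + 12 = day 30.
O cannot start until L (finishes day 30, plus 3-day gap → day 33); K (finishes day 18); M (finishes day 14). The controlling bound is day 33, so O finishes at 33 + 8 = day 41.
P cannot begin until O (finishes day 41, plus 2-day gap → day 43). It runs from day 43 to 43 + 1 = day 44.
The earliest everything can be done is day 44, which is after the deadline of 42, so it is not possible.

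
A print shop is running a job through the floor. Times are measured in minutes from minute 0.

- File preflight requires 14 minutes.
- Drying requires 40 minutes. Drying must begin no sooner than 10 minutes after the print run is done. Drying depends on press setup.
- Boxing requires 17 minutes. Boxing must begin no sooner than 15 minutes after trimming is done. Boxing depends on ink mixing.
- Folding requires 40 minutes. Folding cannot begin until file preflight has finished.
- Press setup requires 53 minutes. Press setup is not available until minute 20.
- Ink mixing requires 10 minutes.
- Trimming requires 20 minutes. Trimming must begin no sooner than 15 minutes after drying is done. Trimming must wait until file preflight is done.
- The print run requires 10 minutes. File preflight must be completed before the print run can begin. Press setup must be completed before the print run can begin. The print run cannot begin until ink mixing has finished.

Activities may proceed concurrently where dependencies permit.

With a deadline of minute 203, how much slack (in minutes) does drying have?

3

After its own release at minute 20, press setup can start at minute 20 and finishes at minute 73.
Ink mixing can start immediately at minute 0; it finishes at minute 10.
File preflight can start immediately at minute 0; it finishes at minute 14.
The print run cannot start until file preflight (finishes minute 14); press setup (finishes minute 73); ink mixing (finishes minute 10). The controlling bound is minute 73, so the print run finishes at 73 + 10 = minute 83.
Drying has to wait for the print run (finishes minute 83, plus 10-minute gap → minute 93); press setup (finishes minute 73). The latest of these is minute 93, so drying runs minute 93 to 93 + 40 = minute 133.

Working backward from the deadline:
Boxing has no dependents, so it just needs to finish by minute 203. Starting by 203 − 17 = minute 186 achieves that.
Since boxing (must start by minute 186, minus 15-minute gap → minute 171) depends on it, trimming must finish by minute 171. Backing off its 20-minute duration gives a latest start of minute 151.
Drying feeds into trimming (must start by minute 151, minus 15-minute gap → minute 136); so drying must finish by minute 136 and therefore start by minute 96.
So drying can start as early as minute 93 and as late as minute 96, giving 96 − 93 = 3 minutes of slack.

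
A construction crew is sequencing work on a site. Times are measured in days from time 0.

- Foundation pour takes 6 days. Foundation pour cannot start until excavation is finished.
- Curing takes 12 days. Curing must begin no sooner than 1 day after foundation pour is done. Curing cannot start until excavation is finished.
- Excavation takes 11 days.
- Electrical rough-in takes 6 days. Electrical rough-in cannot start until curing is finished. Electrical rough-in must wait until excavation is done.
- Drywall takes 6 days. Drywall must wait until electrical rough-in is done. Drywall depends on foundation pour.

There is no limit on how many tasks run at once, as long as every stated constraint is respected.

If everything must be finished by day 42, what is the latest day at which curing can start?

18

To finish by day 42, drywall (duration 6) must start no later than day 36.
Electrical rough-in has to be done before drywall (must start by day 36). That means finishing by day 36, i.e. starting by 36 − 6 = day 30.
Curing must finish before electrical rough-in (must start by day 30). With a 12-day duration, curing must start by 30 − 12 = day 18.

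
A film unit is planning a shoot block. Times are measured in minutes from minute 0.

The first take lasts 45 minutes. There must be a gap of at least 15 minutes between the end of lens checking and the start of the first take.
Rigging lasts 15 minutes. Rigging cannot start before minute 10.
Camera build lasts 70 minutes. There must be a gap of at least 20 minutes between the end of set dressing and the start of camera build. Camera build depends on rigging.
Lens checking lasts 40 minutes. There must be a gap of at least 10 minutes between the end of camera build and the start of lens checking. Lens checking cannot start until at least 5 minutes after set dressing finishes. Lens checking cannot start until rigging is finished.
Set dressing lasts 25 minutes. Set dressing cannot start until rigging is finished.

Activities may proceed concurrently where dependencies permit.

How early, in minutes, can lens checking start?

Rigging cannot begin until its own release at minute 10. It runs from minute 10 to 10 + 15 = minute 25.
Set dressing waits on rigging (finishes minute 25), so it starts at minute 25 and finishes at 25 + 25 = minute 50.
For camera build: set dressing (finishes minute 50, plus 20-minute gap → minute 70); rigging (finishes minute 25). Taking the maximum gives a start of minute 70, and it finishes at 70 + 70 = minute 140.
Lens checking waits on camera build (finishes minute 140, plus 10-minute gap → minute 150); set dressing (finishes minute 50, plus 5-minute gap → minute 55); rigging (finishes minute 25). The latest of these is minute 150, which is the earliest lens checking can start.

150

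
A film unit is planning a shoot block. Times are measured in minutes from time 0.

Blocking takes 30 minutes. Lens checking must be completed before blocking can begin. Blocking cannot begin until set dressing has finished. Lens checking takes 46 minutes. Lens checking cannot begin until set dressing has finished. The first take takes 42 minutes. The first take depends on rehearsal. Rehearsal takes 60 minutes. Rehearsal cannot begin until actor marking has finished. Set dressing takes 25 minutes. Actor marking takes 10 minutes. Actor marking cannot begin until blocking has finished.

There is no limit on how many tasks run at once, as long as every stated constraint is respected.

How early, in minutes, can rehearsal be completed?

Nothing blocks set dressing, so it runs from minute 0 to minute 25.
After set dressing (finishes minute 25), lens checking can start at minute 25 and finishes at minute 71.
Blocking cannot start until lens checking (finishes minute 71); set dressing (finishes minute 25). The controlling bound is minute 71, so blocking finishes at 71 + 30 = minute 101.
Actor marking waits on blocking (finishes minute 101), so it starts at minute 101 and finishes at 101 + 10 = minute 111.
Rehearsal cannot begin until actor marking (finishes minute 111). It runs from minute 111 to 111 + 60 = minute 171.

171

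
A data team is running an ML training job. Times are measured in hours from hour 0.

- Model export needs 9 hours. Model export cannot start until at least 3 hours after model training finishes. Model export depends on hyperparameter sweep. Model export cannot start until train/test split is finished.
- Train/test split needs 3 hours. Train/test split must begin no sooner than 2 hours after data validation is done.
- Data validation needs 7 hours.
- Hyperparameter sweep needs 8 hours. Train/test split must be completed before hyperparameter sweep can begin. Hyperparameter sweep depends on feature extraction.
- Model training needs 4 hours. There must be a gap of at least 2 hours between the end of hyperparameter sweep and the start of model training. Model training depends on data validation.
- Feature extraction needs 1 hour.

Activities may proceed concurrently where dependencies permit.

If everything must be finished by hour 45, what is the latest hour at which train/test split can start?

16

Nothing follows model export; the deadline of hour 45 is its only limit. It must start by 45 − 9 = hour 36.
Model training feeds into model export (must start by hour 36, minus 3-hour gap → hour 33); so model training must finish by hour 33 and therefore start by hour 29.
Hyperparameter sweep feeds model training (must start by hour 29, minus 2-hour gap → hour 27); model export (must start by hour 36). Taking the minimum, hyperparameter sweep must finish by hour 27 and start by 27 − 8 = hour 19.
For train/test split: hyperparameter sweep (must start by hour 19); model export (must start by hour 36). The most restrictive is hour 19; with a 3-hour duration, train/test split must start by hour 16.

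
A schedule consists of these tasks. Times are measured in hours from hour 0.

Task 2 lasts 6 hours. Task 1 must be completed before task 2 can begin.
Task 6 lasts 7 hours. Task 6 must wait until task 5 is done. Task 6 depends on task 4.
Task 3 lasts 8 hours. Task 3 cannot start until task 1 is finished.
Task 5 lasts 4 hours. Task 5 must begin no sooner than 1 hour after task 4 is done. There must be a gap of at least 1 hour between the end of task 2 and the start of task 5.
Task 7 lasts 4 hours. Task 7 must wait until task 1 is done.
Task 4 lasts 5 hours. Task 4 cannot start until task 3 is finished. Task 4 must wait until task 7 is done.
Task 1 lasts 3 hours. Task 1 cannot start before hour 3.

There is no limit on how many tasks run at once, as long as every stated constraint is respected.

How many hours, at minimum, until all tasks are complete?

Task 1 waits on its own release at hour 3, so it starts at hour 3 and finishes at 3 + 3 = hour 6.
Task 7 cannot begin until task 1 (finishes hour 6). It runs from hour 6 to 6 + 4 = hour 10.
Task 3 cannot begin until task 1 (finishes hour 6). It runs from hour 6 to 6 + 8 = hour 14.
Task 4 has to wait for task 3 (finishes hour 14); task 7 (finishes hour 10). The latest of these is hour 14, so task 4 runs hour 14 to 14 + 5 = hour 19.
Task 2 cannot begin until task 1 (finishes hour 6). It runs from hour 6 to 6 + 6 = hour 12.
Task 5 needs all of task 4 (finishes hour 19, plus 1-hour gap → hour 20); task 2 (finishes hour 12, plus 1-hour gap → hour 13). That puts its earliest start at hour 20; it finishes at 20 + 4 = hour 24.
Task 6 has to wait for task 5 (finishes hour 24); task 4 (finishes hour 19). The latest of these is hour 24, so task 6 runs hour 24 to 24 + 7 = hour 31.
All tasks are finished once the last one completes. Finish times: Task 1 at 6, Task 2 at 12, Task 3 at 14, Task 4 at 19, Task 5 at 24, Task 6 at 31, Task 7 at 10. The latest is hour 31.

31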